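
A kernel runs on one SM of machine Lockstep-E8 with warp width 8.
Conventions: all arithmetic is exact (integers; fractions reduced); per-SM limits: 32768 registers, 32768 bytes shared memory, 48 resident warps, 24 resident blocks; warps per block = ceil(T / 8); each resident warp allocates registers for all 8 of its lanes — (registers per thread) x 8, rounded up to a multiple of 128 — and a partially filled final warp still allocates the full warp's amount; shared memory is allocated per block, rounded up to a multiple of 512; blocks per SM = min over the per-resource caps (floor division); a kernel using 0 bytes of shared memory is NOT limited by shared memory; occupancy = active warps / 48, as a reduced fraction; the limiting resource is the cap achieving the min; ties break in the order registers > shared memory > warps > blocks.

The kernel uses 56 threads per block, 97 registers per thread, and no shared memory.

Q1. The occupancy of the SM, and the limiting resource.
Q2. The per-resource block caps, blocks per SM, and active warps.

Answer: occupancy 35/48, limited by registers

registers: 5 blocks
shared memory: no limit (kernel uses none)
warps: 6 blocks
blocks: 24 blocks

Answer: 5 blocks, 35 active warps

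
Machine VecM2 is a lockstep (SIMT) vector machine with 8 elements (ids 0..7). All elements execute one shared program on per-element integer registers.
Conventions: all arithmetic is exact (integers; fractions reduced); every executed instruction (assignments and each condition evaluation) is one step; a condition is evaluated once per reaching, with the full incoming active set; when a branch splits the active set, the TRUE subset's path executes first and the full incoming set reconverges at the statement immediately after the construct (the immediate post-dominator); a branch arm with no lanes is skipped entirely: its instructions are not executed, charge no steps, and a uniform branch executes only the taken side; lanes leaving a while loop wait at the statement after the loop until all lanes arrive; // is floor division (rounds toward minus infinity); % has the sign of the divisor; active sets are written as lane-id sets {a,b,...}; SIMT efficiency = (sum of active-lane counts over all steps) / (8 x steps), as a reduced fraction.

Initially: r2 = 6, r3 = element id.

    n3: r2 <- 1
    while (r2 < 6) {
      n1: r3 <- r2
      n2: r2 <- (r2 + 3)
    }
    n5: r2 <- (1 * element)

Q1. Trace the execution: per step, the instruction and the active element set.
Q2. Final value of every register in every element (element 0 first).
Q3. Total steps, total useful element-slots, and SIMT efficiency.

step 0: r2 <- 1                      {0,1,2,3,4,5,6,7}
step 1: eval (r2 < 6)                {0,1,2,3,4,5,6,7}
step 2: r3 <- r2                     {0,1,2,3,4,5,6,7}
step 3: r2 <- (r2 + 3)               {0,1,2,3,4,5,6,7}
step 4: eval (r2 < 6)                {0,1,2,3,4,5,6,7}
step 5: r3 <- r2                     {0,1,2,3,4,5,6,7}
step 6: r2 <- (r2 + 3)               {0,1,2,3,4,5,6,7}
step 7: eval (r2 < 6)                {0,1,2,3,4,5,6,7}
step 8: r2 <- (1 * element)          {0,1,2,3,4,5,6,7}

Answer: 9 steps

r2: 0,1,2,3,4,5,6,7
r3: 4,4,4,4,4,4,4,4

steps = 9; useful = 72; efficiency = 72/72 = 1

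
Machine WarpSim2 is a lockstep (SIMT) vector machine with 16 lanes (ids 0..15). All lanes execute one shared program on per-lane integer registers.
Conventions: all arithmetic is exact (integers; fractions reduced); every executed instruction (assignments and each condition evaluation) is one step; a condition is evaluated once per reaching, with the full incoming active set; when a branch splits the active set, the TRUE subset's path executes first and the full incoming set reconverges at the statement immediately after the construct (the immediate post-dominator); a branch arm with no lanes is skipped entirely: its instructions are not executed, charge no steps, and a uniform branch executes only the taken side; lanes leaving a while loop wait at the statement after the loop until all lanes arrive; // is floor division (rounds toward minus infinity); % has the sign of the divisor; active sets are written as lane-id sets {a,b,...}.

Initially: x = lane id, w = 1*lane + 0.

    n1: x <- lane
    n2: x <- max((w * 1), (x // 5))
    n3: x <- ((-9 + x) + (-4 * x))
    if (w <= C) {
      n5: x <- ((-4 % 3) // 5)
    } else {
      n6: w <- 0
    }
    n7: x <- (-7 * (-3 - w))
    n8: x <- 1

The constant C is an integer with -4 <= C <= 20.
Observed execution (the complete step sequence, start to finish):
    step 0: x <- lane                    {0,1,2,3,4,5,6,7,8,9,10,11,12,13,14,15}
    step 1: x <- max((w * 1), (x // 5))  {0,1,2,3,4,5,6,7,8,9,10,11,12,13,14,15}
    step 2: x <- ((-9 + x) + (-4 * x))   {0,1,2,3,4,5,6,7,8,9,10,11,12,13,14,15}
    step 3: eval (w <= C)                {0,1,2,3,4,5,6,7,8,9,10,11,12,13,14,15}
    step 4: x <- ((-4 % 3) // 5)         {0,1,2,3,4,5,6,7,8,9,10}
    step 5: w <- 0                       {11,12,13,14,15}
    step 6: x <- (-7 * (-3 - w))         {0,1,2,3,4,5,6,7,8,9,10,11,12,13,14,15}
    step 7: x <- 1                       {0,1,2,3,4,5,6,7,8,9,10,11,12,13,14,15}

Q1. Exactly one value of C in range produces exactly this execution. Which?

Answer: C = 10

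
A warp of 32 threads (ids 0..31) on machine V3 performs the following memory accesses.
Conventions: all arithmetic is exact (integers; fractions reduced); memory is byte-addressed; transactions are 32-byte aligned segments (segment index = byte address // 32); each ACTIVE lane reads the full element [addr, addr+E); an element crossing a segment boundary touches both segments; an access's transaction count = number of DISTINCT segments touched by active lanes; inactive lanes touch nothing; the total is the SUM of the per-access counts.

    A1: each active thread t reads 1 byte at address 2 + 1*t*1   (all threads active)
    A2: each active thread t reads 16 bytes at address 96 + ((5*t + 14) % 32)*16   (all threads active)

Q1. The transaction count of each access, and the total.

A1: 2 transactions
A2: 16 transactions

Answer: 2,16; total 18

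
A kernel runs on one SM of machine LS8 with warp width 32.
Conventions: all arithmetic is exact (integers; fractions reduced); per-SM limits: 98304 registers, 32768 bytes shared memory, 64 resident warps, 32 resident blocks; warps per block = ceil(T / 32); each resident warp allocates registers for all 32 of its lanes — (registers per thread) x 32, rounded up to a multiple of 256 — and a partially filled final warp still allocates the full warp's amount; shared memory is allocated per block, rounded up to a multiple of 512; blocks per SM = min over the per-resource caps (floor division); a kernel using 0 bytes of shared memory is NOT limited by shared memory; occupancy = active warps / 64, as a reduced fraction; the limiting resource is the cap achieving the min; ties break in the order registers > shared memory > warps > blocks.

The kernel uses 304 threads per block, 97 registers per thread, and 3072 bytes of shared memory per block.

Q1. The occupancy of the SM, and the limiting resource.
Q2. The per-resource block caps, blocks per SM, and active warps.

Answer: occupancy 5/16, limited by registers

registers: 2 blocks
shared memory: 10 blocks
warps: 6 blocks
blocks: 32 blocks

Answer: 2 blocks, 20 active warps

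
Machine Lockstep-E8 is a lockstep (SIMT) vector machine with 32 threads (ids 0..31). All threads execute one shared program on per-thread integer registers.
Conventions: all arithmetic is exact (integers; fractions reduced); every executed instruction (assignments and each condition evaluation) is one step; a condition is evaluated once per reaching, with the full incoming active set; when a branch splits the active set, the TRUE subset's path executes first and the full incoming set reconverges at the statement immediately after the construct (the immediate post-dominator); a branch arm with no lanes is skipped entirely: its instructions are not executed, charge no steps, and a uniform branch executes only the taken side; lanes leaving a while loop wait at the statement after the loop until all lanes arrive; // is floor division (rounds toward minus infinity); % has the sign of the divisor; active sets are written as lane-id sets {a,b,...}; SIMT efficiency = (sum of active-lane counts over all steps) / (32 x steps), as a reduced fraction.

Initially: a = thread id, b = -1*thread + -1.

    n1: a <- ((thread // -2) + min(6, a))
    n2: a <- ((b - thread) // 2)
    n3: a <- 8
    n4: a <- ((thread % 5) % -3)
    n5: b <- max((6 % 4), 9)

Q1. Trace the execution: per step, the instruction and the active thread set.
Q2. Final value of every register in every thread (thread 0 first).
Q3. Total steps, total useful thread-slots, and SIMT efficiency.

step 0: a <- ((thread // -2) + min(6, a)) {0,1,2,3,4,5,6,7,8,9,10,11,12,13,14,15,16,17,18,19,20,21,22,23,24,25,26,27,28,29,30,31}
step 1: a <- ((b - thread) // 2)     {0,1,2,3,4,5,6,7,8,9,10,11,12,13,14,15,16,17,18,19,20,21,22,23,24,25,26,27,28,29,30,31}
step 2: a <- 8                       {0,1,2,3,4,5,6,7,8,9,10,11,12,13,14,15,16,17,18,19,20,21,22,23,24,25,26,27,28,29,30,31}
step 3: a <- ((thread % 5) % -3)     {0,1,2,3,4,5,6,7,8,9,10,11,12,13,14,15,16,17,18,19,20,21,22,23,24,25,26,27,28,29,30,31}
step 4: b <- max((6 % 4), 9)         {0,1,2,3,4,5,6,7,8,9,10,11,12,13,14,15,16,17,18,19,20,21,22,23,24,25,26,27,28,29,30,31}

Answer: 5 steps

a: 0,-2,-1,0,-2,0,-2,-1,0,-2,0,-2,-1,0,-2,0,-2,-1,0,-2,0,-2,-1,0,-2,0,-2,-1,0,-2,0,-2
b: 9,9,9,9,9,9,9,9,9,9,9,9,9,9,9,9,9,9,9,9,9,9,9,9,9,9,9,9,9,9,9,9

steps = 5; useful = 160; efficiency = 160/160 = 1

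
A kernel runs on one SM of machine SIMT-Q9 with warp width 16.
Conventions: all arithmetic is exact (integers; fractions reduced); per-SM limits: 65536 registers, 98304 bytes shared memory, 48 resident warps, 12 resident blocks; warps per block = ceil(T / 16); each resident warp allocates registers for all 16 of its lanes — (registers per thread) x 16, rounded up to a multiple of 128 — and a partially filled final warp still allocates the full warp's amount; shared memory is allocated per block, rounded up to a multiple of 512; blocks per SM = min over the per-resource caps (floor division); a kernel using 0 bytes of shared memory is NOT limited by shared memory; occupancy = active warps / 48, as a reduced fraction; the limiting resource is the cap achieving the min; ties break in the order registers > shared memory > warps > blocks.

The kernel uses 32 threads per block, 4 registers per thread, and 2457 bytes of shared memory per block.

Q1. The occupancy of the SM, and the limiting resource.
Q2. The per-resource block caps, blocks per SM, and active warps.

Answer: occupancy 1/2, limited by blocks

registers: 256 blocks
shared memory: 38 blocks
warps: 24 blocks
blocks: 12 blocks

Answer: 12 blocks, 24 active warps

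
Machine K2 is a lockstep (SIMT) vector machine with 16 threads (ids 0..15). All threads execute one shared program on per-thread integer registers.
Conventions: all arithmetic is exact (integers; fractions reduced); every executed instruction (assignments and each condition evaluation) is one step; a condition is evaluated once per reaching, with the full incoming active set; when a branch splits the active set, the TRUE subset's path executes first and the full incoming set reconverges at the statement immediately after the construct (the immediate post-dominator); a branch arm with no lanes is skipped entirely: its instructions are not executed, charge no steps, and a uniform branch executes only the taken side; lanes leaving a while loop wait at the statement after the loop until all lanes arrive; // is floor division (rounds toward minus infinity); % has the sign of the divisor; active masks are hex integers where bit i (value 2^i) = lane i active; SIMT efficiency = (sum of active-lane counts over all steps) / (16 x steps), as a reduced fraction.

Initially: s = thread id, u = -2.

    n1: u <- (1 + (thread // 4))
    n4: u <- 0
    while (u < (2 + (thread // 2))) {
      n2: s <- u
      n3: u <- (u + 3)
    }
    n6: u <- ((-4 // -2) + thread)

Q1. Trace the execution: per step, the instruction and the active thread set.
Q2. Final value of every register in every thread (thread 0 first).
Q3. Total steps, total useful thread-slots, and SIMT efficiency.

step 0: u <- (1 + (thread // 4))     0xffff
step 1: u <- 0                       0xffff
step 2: eval (u < (2 + (thread // 2))) 0xffff
step 3: s <- u                       0xffff
step 4: u <- (u + 3)                 0xffff
step 5: eval (u < (2 + (thread // 2))) 0xffff
step 6: s <- u                       0xfff0
step 7: u <- (u + 3)                 0xfff0
step 8: eval (u < (2 + (thread // 2))) 0xfff0
step 9: s <- u                       0xfc00
step 10: u <- (u + 3)                 0xfc00
step 11: eval (u < (2 + (thread // 2))) 0xfc00
step 12: u <- ((-4 // -2) + thread)   0xffff

Answer: 13 steps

s: 0,0,0,0,3,3,3,3,3,3,6,6,6,6,6,6
u: 2,3,4,5,6,7,8,9,10,11,12,13,14,15,16,17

steps = 13; useful = 166; efficiency = 166/208 = 83/104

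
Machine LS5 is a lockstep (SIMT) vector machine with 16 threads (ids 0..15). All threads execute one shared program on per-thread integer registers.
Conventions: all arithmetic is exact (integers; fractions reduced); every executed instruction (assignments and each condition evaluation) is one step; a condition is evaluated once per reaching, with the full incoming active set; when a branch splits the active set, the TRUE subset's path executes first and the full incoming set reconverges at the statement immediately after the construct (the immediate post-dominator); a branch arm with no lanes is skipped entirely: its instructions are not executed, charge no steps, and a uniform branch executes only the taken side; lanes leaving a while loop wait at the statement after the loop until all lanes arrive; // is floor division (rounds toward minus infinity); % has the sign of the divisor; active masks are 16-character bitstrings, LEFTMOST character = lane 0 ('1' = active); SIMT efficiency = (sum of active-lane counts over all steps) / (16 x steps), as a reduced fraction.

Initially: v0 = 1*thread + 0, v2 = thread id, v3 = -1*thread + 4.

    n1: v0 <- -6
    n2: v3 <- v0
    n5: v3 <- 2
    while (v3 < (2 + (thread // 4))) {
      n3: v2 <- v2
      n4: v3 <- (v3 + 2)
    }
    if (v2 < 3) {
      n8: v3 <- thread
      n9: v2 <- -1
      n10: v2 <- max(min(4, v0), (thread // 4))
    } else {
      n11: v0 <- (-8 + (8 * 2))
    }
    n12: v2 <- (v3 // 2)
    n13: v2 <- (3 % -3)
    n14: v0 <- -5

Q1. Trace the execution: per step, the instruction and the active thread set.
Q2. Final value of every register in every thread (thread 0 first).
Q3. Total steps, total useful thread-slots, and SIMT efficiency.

step 0: v0 <- -6                     1111111111111111
step 1: v3 <- v0                     1111111111111111
step 2: v3 <- 2                      1111111111111111
step 3: eval (v3 < (2 + (thread // 4))) 1111111111111111
step 4: v2 <- v2                     0000111111111111
step 5: v3 <- (v3 + 2)               0000111111111111
step 6: eval (v3 < (2 + (thread // 4))) 0000111111111111
step 7: v2 <- v2                     0000000000001111
step 8: v3 <- (v3 + 2)               0000000000001111
step 9: eval (v3 < (2 + (thread // 4))) 0000000000001111
step 10: eval (v2 < 3)                1111111111111111
step 11: v3 <- thread                 1110000000000000
step 12: v2 <- -1                     1110000000000000
step 13: v2 <- max(min(4, v0), (thread // 4)) 1110000000000000
step 14: v0 <- (-8 + (8 * 2))         0001111111111111
step 15: v2 <- (v3 // 2)              1111111111111111
step 16: v2 <- (3 % -3)               1111111111111111
step 17: v0 <- -5                     1111111111111111

Answer: 18 steps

v0: -5,-5,-5,-5,-5,-5,-5,-5,-5,-5,-5,-5,-5,-5,-5,-5
v2: 0,0,0,0,0,0,0,0,0,0,0,0,0,0,0,0
v3: 0,1,2,2,4,4,4,4,4,4,4,4,6,6,6,6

steps = 18; useful = 198; efficiency = 198/288 = 11/16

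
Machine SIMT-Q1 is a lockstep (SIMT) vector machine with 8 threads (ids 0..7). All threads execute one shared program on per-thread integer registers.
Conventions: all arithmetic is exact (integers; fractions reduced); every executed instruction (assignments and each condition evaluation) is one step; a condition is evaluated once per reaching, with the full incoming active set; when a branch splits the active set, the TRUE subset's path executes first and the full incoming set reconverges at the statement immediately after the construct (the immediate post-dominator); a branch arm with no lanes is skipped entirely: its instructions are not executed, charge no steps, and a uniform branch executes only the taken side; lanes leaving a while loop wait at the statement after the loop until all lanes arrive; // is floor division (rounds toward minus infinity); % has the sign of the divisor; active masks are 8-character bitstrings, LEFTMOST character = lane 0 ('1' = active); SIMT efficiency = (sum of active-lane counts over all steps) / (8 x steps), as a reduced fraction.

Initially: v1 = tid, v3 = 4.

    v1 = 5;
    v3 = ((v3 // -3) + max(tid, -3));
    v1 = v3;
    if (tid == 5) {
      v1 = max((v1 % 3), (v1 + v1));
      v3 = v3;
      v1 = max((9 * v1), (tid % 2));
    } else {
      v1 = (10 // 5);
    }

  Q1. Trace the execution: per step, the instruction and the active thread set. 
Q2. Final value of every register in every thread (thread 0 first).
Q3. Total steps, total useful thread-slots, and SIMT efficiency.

step 0: v1 <- 5                      11111111
step 1: v3 <- ((v3 // -3) + max(tid, -3)) 11111111
step 2: v1 <- v3                     11111111
step 3: eval (tid == 5)              11111111
step 4: v1 <- max((v1 % 3), (v1 + v1)) 00000100
step 5: v3 <- v3                     00000100
step 6: v1 <- max((9 * v1), (tid % 2)) 00000100
step 7: v1 <- (10 // 5)              11111011

Answer: 8 steps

v1: 2,2,2,2,2,54,2,2
v3: -2,-1,0,1,2,3,4,5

steps = 8; useful = 42; efficiency = 42/64 = 21/32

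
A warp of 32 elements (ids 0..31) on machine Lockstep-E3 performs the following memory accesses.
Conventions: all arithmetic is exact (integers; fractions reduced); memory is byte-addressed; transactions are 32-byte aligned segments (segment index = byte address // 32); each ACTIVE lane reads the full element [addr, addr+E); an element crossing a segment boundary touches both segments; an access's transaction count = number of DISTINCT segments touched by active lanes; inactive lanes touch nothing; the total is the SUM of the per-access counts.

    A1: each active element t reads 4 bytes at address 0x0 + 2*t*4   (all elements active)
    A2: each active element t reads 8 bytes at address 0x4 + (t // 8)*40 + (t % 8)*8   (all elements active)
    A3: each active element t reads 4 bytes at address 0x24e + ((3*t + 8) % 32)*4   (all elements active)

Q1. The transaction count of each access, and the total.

A1: 8 transactions
A2: 6 transactions
A3: 5 transactions

Answer: 8,6,5; total 19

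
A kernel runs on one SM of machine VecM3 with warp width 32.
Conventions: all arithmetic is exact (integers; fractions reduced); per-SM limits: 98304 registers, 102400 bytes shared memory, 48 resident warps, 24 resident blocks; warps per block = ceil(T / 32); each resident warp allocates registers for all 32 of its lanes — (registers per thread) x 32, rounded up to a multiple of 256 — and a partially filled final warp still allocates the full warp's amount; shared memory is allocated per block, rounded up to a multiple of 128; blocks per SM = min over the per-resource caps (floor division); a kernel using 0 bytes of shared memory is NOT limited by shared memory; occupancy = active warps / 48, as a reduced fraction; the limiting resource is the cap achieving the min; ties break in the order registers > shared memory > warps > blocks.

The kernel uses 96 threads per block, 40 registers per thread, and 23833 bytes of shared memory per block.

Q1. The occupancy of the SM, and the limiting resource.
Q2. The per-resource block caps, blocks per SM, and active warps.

Answer: occupancy 1/4, limited by shared memory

registers: 25 blocks
shared memory: 4 blocks
warps: 16 blocks
blocks: 24 blocks

Answer: 4 blocks, 12 active warps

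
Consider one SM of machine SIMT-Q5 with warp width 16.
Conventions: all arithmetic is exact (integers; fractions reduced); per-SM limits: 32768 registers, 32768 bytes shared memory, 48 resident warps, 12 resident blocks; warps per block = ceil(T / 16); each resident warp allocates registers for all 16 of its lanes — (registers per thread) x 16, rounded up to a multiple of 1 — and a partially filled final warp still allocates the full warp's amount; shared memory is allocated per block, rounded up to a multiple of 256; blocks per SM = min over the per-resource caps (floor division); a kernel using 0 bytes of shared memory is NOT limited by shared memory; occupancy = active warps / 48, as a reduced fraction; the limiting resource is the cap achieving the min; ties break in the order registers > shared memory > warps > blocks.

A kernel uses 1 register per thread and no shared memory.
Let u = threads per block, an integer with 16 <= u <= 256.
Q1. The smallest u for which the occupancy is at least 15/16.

Answer: u = 49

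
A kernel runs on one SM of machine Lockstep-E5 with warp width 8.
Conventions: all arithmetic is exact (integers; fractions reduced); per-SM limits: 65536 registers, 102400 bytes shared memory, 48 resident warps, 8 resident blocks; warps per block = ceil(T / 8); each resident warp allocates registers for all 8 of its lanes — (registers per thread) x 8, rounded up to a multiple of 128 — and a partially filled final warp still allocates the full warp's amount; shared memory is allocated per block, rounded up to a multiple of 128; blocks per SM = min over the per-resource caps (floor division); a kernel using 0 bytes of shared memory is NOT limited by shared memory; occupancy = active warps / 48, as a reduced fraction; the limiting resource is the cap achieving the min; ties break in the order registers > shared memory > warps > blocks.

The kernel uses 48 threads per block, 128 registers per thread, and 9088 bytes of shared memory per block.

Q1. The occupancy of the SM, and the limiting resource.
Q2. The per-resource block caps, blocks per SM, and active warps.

Answer: occupancy 1, limited by warps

registers: 10 blocks
shared memory: 11 blocks
warps: 8 blocks
blocks: 8 blocks

Answer: 8 blocks, 48 active warps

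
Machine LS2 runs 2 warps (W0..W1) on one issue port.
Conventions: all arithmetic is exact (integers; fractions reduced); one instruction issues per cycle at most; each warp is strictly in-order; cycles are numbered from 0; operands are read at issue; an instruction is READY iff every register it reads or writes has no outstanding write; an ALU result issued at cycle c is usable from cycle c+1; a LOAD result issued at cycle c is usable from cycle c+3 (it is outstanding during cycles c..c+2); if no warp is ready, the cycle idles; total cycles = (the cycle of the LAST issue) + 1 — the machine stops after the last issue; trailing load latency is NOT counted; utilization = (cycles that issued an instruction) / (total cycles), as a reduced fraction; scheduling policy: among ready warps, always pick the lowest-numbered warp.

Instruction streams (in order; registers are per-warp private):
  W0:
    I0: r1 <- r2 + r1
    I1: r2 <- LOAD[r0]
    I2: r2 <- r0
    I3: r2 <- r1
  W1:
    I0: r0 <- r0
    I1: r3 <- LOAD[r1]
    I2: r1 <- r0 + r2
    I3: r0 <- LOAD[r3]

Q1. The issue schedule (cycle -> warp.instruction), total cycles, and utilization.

cycle 0: W0.I0
cycle 1: W0.I1
cycle 2: W1.I0
cycle 3: W1.I1
cycle 4: W0.I2
cycle 5: W0.I3
cycle 6: W1.I2
cycle 7: W1.I3

Answer: 8 cycles, utilization 1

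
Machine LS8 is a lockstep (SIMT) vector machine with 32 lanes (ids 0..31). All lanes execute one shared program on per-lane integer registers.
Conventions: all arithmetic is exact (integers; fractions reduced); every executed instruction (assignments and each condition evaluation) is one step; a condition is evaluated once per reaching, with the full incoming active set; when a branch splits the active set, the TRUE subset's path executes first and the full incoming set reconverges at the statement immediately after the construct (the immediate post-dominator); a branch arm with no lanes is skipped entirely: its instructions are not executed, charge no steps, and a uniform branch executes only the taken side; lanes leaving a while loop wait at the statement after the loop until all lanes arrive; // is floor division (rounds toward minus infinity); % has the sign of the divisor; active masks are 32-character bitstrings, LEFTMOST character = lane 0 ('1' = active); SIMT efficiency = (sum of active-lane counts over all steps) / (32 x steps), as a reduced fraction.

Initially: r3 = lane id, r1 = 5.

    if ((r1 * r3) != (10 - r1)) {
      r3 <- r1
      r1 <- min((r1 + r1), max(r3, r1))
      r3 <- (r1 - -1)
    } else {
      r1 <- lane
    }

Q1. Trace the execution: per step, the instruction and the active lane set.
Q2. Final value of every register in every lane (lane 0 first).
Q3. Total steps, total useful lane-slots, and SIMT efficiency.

step 0: eval ((r1 * r3) != (10 - r1)) 11111111111111111111111111111111
step 1: r3 <- r1                     10111111111111111111111111111111
step 2: r1 <- min((r1 + r1), max(r3, r1)) 10111111111111111111111111111111
step 3: r3 <- (r1 - -1)              10111111111111111111111111111111
step 4: r1 <- lane                   01000000000000000000000000000000

Answer: 5 steps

r3: 6,1,6,6,6,6,6,6,6,6,6,6,6,6,6,6,6,6,6,6,6,6,6,6,6,6,6,6,6,6,6,6
r1: 5,1,5,5,5,5,5,5,5,5,5,5,5,5,5,5,5,5,5,5,5,5,5,5,5,5,5,5,5,5,5,5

steps = 5; useful = 126; efficiency = 126/160 = 63/80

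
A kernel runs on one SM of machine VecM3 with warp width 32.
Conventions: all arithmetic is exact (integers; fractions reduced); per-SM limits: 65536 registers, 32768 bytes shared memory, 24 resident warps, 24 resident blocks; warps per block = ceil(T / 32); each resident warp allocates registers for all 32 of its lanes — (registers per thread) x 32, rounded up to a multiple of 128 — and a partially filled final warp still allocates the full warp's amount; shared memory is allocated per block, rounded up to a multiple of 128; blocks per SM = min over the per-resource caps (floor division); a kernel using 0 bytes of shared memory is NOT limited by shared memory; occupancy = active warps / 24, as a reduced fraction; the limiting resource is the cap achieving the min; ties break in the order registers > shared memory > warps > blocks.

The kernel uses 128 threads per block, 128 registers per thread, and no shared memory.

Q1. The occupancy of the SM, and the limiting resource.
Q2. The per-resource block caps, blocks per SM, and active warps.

Answer: occupancy 2/3, limited by registers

registers: 4 blocks
shared memory: no limit (kernel uses none)
warps: 6 blocks
blocks: 24 blocks

Answer: 4 blocks, 16 active warps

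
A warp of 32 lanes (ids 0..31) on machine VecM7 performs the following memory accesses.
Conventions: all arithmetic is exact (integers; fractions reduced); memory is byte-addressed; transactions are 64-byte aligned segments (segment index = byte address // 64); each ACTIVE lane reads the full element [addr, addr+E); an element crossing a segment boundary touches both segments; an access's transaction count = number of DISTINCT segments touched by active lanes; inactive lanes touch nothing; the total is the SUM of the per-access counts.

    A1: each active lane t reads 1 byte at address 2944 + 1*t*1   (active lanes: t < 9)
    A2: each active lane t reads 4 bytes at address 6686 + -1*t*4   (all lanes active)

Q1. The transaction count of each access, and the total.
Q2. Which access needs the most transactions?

A1: 1 transaction
A2: 3 transactions

Answer: 1,3; total 4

Answer: A2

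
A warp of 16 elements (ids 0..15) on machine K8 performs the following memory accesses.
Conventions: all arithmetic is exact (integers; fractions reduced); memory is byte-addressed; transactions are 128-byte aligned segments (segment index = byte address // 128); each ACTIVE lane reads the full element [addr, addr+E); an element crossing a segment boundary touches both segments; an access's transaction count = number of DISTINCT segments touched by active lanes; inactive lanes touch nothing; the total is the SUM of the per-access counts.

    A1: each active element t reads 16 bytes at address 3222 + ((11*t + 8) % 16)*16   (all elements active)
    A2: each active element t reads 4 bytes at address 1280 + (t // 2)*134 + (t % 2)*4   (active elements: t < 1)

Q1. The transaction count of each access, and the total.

A1: 3 transactions
A2: 1 transaction

Answer: 3,1; total 4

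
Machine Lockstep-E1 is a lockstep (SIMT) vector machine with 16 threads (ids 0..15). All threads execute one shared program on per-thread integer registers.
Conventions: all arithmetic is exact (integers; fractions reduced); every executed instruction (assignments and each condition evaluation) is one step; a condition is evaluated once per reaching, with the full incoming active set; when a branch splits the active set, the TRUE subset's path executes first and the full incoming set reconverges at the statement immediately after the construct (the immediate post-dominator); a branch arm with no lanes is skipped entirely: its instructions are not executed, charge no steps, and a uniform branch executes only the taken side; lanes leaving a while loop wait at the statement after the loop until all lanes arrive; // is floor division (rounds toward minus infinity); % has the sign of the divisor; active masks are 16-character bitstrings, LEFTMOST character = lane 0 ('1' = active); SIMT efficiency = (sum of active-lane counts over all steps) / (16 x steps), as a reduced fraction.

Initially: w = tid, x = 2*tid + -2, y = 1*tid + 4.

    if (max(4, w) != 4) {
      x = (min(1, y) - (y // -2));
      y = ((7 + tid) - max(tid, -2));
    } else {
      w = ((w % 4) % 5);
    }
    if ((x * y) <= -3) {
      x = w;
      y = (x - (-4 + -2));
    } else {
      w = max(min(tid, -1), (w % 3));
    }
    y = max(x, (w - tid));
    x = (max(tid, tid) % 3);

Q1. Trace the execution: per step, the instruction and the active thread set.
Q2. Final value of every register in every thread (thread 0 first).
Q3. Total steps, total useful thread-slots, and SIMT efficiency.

step 0: eval (max(4, w) != 4)        1111111111111111
step 1: x <- (min(1, y) - (y // -2)) 0000011111111111
step 2: y <- ((7 + tid) - max(tid, -2)) 0000011111111111
step 3: w <- ((w % 4) % 5)           1111100000000000
step 4: eval ((x * y) <= -3)         1111111111111111
step 5: x <- w                       1000000000000000
step 6: y <- (x - (-4 + -2))         1000000000000000
step 7: w <- max(min(tid, -1), (w % 3)) 0111111111111111
step 8: y <- max(x, (w - tid))       1111111111111111
step 9: x <- (max(tid, tid) % 3)     1111111111111111

Answer: 10 steps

w: 0,1,2,0,0,2,0,1,2,0,1,2,0,1,2,0
x: 0,1,2,0,1,2,0,1,2,0,1,2,0,1,2,0
y: 0,0,2,4,6,6,6,7,7,8,8,9,9,10,10,11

steps = 10; useful = 108; efficiency = 108/160 = 27/40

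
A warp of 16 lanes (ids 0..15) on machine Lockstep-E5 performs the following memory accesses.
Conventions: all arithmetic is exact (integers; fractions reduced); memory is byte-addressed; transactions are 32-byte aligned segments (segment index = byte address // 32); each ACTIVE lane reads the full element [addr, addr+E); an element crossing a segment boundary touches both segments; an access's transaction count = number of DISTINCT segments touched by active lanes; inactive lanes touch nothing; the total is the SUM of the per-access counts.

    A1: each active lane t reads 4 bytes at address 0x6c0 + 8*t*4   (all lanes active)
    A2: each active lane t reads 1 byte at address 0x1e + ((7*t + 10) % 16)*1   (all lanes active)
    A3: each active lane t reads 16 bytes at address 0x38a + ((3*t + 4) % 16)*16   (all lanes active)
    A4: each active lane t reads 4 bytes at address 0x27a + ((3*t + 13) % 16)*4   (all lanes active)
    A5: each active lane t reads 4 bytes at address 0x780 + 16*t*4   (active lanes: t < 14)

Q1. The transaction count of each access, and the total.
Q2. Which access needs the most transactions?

A1: 16 transactions
A2: 2 transactions
A3: 9 transactions
A4: 3 transactions
A5: 14 transactions

Answer: 16,2,9,3,14; total 44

Answer: A1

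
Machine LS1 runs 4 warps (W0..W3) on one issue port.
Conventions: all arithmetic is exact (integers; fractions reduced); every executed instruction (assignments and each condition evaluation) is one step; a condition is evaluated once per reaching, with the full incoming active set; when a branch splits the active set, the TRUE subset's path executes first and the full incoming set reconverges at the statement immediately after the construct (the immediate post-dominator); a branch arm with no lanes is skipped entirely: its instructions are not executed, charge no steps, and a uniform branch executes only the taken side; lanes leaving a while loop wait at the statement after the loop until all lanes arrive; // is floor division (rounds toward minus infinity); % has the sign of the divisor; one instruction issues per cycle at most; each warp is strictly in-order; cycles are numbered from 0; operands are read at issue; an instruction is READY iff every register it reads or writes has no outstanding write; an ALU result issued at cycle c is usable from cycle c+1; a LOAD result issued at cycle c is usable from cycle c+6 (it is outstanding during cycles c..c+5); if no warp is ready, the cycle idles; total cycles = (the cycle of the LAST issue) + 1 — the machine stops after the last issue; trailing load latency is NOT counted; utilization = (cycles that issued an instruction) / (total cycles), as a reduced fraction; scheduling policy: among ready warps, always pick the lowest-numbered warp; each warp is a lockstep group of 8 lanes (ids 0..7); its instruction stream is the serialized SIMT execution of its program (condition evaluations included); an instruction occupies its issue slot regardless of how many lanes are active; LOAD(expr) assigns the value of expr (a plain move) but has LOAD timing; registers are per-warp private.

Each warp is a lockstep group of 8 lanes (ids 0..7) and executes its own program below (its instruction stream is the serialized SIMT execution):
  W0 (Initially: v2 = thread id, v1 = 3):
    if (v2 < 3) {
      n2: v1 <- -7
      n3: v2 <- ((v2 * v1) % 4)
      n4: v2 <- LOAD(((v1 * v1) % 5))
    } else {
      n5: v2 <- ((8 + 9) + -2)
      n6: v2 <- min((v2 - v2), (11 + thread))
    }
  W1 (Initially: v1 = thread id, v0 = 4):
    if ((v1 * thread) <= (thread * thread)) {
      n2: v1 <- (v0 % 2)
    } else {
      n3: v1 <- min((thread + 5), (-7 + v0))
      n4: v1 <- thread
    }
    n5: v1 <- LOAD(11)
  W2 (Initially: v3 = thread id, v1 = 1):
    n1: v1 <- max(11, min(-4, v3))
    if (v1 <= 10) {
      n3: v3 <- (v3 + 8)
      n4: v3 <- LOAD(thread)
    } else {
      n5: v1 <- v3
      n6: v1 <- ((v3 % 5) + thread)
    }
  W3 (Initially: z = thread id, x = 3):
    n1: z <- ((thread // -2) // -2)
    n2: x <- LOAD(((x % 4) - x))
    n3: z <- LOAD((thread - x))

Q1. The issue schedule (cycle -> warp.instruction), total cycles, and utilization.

cycle 0: W0.I0
cycle 1: W0.I1
cycle 2: W0.I2
cycle 3: W0.I3
cycle 4: W1.I0
cycle 5: W1.I1
cycle 6: W1.I2
cycle 7: W2.I0
cycle 8: W2.I1
cycle 9: W0.I4
cycle 10: W0.I5
cycle 11: W2.I2
cycle 12: W2.I3
cycle 13: W3.I0
cycle 14: W3.I1
cycle 15: idle
cycle 16: idle
cycle 17: idle
cycle 18: idle
cycle 19: idle
cycle 20: W3.I2

Answer: 21 cycles, utilization 16/21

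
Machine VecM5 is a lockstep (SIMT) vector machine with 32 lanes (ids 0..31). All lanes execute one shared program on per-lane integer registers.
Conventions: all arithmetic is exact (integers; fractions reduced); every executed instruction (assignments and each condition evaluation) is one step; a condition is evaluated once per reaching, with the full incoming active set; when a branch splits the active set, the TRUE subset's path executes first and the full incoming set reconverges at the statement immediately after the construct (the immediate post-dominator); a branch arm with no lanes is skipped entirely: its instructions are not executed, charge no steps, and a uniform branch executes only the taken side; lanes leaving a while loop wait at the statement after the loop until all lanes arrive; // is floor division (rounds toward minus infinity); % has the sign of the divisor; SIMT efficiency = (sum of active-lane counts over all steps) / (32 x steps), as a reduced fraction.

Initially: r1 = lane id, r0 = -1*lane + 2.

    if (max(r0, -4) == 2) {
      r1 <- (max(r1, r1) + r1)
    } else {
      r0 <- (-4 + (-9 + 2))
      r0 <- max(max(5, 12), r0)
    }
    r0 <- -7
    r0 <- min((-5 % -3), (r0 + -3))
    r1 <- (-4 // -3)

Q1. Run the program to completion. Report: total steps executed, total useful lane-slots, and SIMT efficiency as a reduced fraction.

Answer: 7 steps, 191 useful, 191/224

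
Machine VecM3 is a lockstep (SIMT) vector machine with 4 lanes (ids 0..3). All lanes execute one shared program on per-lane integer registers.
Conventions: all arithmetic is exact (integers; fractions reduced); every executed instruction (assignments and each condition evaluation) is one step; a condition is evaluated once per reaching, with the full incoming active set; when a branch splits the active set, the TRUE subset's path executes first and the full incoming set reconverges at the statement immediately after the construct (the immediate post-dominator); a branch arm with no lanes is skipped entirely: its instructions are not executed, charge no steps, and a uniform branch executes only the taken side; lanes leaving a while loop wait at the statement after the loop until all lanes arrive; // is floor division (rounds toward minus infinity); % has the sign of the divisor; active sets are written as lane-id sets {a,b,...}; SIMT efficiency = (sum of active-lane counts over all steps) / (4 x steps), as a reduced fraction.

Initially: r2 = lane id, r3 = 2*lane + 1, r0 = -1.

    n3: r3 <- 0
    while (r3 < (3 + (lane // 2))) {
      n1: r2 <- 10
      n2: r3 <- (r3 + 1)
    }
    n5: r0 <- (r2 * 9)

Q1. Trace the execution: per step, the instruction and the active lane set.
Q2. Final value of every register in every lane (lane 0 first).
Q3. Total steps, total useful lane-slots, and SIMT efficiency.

step 0: r3 <- 0                      {0,1,2,3}
step 1: eval (r3 < (3 + (lane // 2))) {0,1,2,3}
step 2: r2 <- 10                     {0,1,2,3}
step 3: r3 <- (r3 + 1)               {0,1,2,3}
step 4: eval (r3 < (3 + (lane // 2))) {0,1,2,3}
step 5: r2 <- 10                     {0,1,2,3}
step 6: r3 <- (r3 + 1)               {0,1,2,3}
step 7: eval (r3 < (3 + (lane // 2))) {0,1,2,3}
step 8: r2 <- 10                     {0,1,2,3}
step 9: r3 <- (r3 + 1)               {0,1,2,3}
step 10: eval (r3 < (3 + (lane // 2))) {0,1,2,3}
step 11: r2 <- 10                     {2,3}
step 12: r3 <- (r3 + 1)               {2,3}
step 13: eval (r3 < (3 + (lane // 2))) {2,3}
step 14: r0 <- (r2 * 9)               {0,1,2,3}

Answer: 15 steps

r2: 10,10,10,10
r3: 3,3,4,4
r0: 90,90,90,90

steps = 15; useful = 54; efficiency = 54/60 = 9/10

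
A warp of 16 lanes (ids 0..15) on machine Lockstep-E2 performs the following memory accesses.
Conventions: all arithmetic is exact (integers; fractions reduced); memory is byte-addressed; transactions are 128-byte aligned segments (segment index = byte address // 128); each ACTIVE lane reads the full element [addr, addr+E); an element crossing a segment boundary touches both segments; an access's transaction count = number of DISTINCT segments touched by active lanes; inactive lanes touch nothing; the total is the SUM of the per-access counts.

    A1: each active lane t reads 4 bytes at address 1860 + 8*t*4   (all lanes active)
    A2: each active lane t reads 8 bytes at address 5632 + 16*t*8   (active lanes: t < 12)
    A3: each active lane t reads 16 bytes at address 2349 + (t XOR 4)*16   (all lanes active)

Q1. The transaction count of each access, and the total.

A1: 5 transactions
A2: 12 transactions
A3: 3 transactions

Answer: 5,12,3; total 20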